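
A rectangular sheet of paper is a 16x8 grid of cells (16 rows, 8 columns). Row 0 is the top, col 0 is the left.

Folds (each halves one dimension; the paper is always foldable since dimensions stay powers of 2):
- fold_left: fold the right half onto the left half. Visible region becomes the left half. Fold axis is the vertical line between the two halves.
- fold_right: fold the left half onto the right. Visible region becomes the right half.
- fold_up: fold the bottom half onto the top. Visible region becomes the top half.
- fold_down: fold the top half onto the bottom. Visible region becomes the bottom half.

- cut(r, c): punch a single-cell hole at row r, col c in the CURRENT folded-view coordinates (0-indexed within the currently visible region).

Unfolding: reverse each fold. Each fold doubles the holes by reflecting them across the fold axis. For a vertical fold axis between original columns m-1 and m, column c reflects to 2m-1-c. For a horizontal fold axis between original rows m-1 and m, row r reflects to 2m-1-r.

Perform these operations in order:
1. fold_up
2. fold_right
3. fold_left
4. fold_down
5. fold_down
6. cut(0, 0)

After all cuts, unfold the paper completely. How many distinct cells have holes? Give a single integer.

Answer: 32

Derivation:
Op 1 fold_up: fold axis h@8; visible region now rows[0,8) x cols[0,8) = 8x8
Op 2 fold_right: fold axis v@4; visible region now rows[0,8) x cols[4,8) = 8x4
Op 3 fold_left: fold axis v@6; visible region now rows[0,8) x cols[4,6) = 8x2
Op 4 fold_down: fold axis h@4; visible region now rows[4,8) x cols[4,6) = 4x2
Op 5 fold_down: fold axis h@6; visible region now rows[6,8) x cols[4,6) = 2x2
Op 6 cut(0, 0): punch at orig (6,4); cuts so far [(6, 4)]; region rows[6,8) x cols[4,6) = 2x2
Unfold 1 (reflect across h@6): 2 holes -> [(5, 4), (6, 4)]
Unfold 2 (reflect across h@4): 4 holes -> [(1, 4), (2, 4), (5, 4), (6, 4)]
Unfold 3 (reflect across v@6): 8 holes -> [(1, 4), (1, 7), (2, 4), (2, 7), (5, 4), (5, 7), (6, 4), (6, 7)]
Unfold 4 (reflect across v@4): 16 holes -> [(1, 0), (1, 3), (1, 4), (1, 7), (2, 0), (2, 3), (2, 4), (2, 7), (5, 0), (5, 3), (5, 4), (5, 7), (6, 0), (6, 3), (6, 4), (6, 7)]
Unfold 5 (reflect across h@8): 32 holes -> [(1, 0), (1, 3), (1, 4), (1, 7), (2, 0), (2, 3), (2, 4), (2, 7), (5, 0), (5, 3), (5, 4), (5, 7), (6, 0), (6, 3), (6, 4), (6, 7), (9, 0), (9, 3), (9, 4), (9, 7), (10, 0), (10, 3), (10, 4), (10, 7), (13, 0), (13, 3), (13, 4), (13, 7), (14, 0), (14, 3), (14, 4), (14, 7)]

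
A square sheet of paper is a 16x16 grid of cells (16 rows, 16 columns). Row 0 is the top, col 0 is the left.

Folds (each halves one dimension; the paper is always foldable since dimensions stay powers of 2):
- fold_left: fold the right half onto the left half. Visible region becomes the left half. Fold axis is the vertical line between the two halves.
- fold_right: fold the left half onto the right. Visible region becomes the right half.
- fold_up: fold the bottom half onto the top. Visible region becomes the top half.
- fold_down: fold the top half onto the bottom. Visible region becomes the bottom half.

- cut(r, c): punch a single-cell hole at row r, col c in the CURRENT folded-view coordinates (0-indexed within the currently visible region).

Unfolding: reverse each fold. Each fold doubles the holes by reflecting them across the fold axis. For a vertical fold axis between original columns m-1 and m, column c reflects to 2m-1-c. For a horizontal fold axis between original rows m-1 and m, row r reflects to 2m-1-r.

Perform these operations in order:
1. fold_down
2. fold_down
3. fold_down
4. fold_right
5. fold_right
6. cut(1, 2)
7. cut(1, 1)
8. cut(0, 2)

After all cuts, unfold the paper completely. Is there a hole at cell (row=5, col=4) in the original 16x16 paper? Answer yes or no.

Answer: no

Derivation:
Op 1 fold_down: fold axis h@8; visible region now rows[8,16) x cols[0,16) = 8x16
Op 2 fold_down: fold axis h@12; visible region now rows[12,16) x cols[0,16) = 4x16
Op 3 fold_down: fold axis h@14; visible region now rows[14,16) x cols[0,16) = 2x16
Op 4 fold_right: fold axis v@8; visible region now rows[14,16) x cols[8,16) = 2x8
Op 5 fold_right: fold axis v@12; visible region now rows[14,16) x cols[12,16) = 2x4
Op 6 cut(1, 2): punch at orig (15,14); cuts so far [(15, 14)]; region rows[14,16) x cols[12,16) = 2x4
Op 7 cut(1, 1): punch at orig (15,13); cuts so far [(15, 13), (15, 14)]; region rows[14,16) x cols[12,16) = 2x4
Op 8 cut(0, 2): punch at orig (14,14); cuts so far [(14, 14), (15, 13), (15, 14)]; region rows[14,16) x cols[12,16) = 2x4
Unfold 1 (reflect across v@12): 6 holes -> [(14, 9), (14, 14), (15, 9), (15, 10), (15, 13), (15, 14)]
Unfold 2 (reflect across v@8): 12 holes -> [(14, 1), (14, 6), (14, 9), (14, 14), (15, 1), (15, 2), (15, 5), (15, 6), (15, 9), (15, 10), (15, 13), (15, 14)]
Unfold 3 (reflect across h@14): 24 holes -> [(12, 1), (12, 2), (12, 5), (12, 6), (12, 9), (12, 10), (12, 13), (12, 14), (13, 1), (13, 6), (13, 9), (13, 14), (14, 1), (14, 6), (14, 9), (14, 14), (15, 1), (15, 2), (15, 5), (15, 6), (15, 9), (15, 10), (15, 13), (15, 14)]
Unfold 4 (reflect across h@12): 48 holes -> [(8, 1), (8, 2), (8, 5), (8, 6), (8, 9), (8, 10), (8, 13), (8, 14), (9, 1), (9, 6), (9, 9), (9, 14), (10, 1), (10, 6), (10, 9), (10, 14), (11, 1), (11, 2), (11, 5), (11, 6), (11, 9), (11, 10), (11, 13), (11, 14), (12, 1), (12, 2), (12, 5), (12, 6), (12, 9), (12, 10), (12, 13), (12, 14), (13, 1), (13, 6), (13, 9), (13, 14), (14, 1), (14, 6), (14, 9), (14, 14), (15, 1), (15, 2), (15, 5), (15, 6), (15, 9), (15, 10), (15, 13), (15, 14)]
Unfold 5 (reflect across h@8): 96 holes -> [(0, 1), (0, 2), (0, 5), (0, 6), (0, 9), (0, 10), (0, 13), (0, 14), (1, 1), (1, 6), (1, 9), (1, 14), (2, 1), (2, 6), (2, 9), (2, 14), (3, 1), (3, 2), (3, 5), (3, 6), (3, 9), (3, 10), (3, 13), (3, 14), (4, 1), (4, 2), (4, 5), (4, 6), (4, 9), (4, 10), (4, 13), (4, 14), (5, 1), (5, 6), (5, 9), (5, 14), (6, 1), (6, 6), (6, 9), (6, 14), (7, 1), (7, 2), (7, 5), (7, 6), (7, 9), (7, 10), (7, 13), (7, 14), (8, 1), (8, 2), (8, 5), (8, 6), (8, 9), (8, 10), (8, 13), (8, 14), (9, 1), (9, 6), (9, 9), (9, 14), (10, 1), (10, 6), (10, 9), (10, 14), (11, 1), (11, 2), (11, 5), (11, 6), (11, 9), (11, 10), (11, 13), (11, 14), (12, 1), (12, 2), (12, 5), (12, 6), (12, 9), (12, 10), (12, 13), (12, 14), (13, 1), (13, 6), (13, 9), (13, 14), (14, 1), (14, 6), (14, 9), (14, 14), (15, 1), (15, 2), (15, 5), (15, 6), (15, 9), (15, 10), (15, 13), (15, 14)]
Holes: [(0, 1), (0, 2), (0, 5), (0, 6), (0, 9), (0, 10), (0, 13), (0, 14), (1, 1), (1, 6), (1, 9), (1, 14), (2, 1), (2, 6), (2, 9), (2, 14), (3, 1), (3, 2), (3, 5), (3, 6), (3, 9), (3, 10), (3, 13), (3, 14), (4, 1), (4, 2), (4, 5), (4, 6), (4, 9), (4, 10), (4, 13), (4, 14), (5, 1), (5, 6), (5, 9), (5, 14), (6, 1), (6, 6), (6, 9), (6, 14), (7, 1), (7, 2), (7, 5), (7, 6), (7, 9), (7, 10), (7, 13), (7, 14), (8, 1), (8, 2), (8, 5), (8, 6), (8, 9), (8, 10), (8, 13), (8, 14), (9, 1), (9, 6), (9, 9), (9, 14), (10, 1), (10, 6), (10, 9), (10, 14), (11, 1), (11, 2), (11, 5), (11, 6), (11, 9), (11, 10), (11, 13), (11, 14), (12, 1), (12, 2), (12, 5), (12, 6), (12, 9), (12, 10), (12, 13), (12, 14), (13, 1), (13, 6), (13, 9), (13, 14), (14, 1), (14, 6), (14, 9), (14, 14), (15, 1), (15, 2), (15, 5), (15, 6), (15, 9), (15, 10), (15, 13), (15, 14)]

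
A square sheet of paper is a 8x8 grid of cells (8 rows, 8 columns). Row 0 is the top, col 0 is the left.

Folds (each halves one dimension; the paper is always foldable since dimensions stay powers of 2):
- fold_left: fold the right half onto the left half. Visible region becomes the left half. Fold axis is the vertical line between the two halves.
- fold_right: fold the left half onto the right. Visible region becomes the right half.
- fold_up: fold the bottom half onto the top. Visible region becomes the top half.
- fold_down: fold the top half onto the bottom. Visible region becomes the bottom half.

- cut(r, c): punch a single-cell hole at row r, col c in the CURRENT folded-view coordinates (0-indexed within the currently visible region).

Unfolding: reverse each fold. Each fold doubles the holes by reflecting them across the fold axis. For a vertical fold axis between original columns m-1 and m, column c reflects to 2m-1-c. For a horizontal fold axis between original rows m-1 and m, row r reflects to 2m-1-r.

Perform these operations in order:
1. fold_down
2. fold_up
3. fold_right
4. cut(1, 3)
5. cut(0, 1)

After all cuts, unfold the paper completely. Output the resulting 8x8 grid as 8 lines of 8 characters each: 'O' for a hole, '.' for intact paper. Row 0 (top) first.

Op 1 fold_down: fold axis h@4; visible region now rows[4,8) x cols[0,8) = 4x8
Op 2 fold_up: fold axis h@6; visible region now rows[4,6) x cols[0,8) = 2x8
Op 3 fold_right: fold axis v@4; visible region now rows[4,6) x cols[4,8) = 2x4
Op 4 cut(1, 3): punch at orig (5,7); cuts so far [(5, 7)]; region rows[4,6) x cols[4,8) = 2x4
Op 5 cut(0, 1): punch at orig (4,5); cuts so far [(4, 5), (5, 7)]; region rows[4,6) x cols[4,8) = 2x4
Unfold 1 (reflect across v@4): 4 holes -> [(4, 2), (4, 5), (5, 0), (5, 7)]
Unfold 2 (reflect across h@6): 8 holes -> [(4, 2), (4, 5), (5, 0), (5, 7), (6, 0), (6, 7), (7, 2), (7, 5)]
Unfold 3 (reflect across h@4): 16 holes -> [(0, 2), (0, 5), (1, 0), (1, 7), (2, 0), (2, 7), (3, 2), (3, 5), (4, 2), (4, 5), (5, 0), (5, 7), (6, 0), (6, 7), (7, 2), (7, 5)]

Answer: ..O..O..
O......O
O......O
..O..O..
..O..O..
O......O
O......O
..O..O..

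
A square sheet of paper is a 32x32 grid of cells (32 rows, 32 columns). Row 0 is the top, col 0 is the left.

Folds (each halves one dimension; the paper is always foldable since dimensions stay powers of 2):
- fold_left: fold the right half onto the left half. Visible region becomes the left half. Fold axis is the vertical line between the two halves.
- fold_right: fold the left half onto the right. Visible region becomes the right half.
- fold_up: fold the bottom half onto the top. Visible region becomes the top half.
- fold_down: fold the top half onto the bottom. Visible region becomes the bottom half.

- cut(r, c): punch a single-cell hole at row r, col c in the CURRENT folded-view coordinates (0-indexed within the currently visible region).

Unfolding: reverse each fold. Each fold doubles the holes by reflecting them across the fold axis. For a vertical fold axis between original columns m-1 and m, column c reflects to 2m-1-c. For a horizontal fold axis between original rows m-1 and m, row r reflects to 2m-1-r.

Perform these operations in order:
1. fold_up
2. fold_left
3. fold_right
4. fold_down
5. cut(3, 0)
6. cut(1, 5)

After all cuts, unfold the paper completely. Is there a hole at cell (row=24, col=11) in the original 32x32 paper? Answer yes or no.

Answer: no

Derivation:
Op 1 fold_up: fold axis h@16; visible region now rows[0,16) x cols[0,32) = 16x32
Op 2 fold_left: fold axis v@16; visible region now rows[0,16) x cols[0,16) = 16x16
Op 3 fold_right: fold axis v@8; visible region now rows[0,16) x cols[8,16) = 16x8
Op 4 fold_down: fold axis h@8; visible region now rows[8,16) x cols[8,16) = 8x8
Op 5 cut(3, 0): punch at orig (11,8); cuts so far [(11, 8)]; region rows[8,16) x cols[8,16) = 8x8
Op 6 cut(1, 5): punch at orig (9,13); cuts so far [(9, 13), (11, 8)]; region rows[8,16) x cols[8,16) = 8x8
Unfold 1 (reflect across h@8): 4 holes -> [(4, 8), (6, 13), (9, 13), (11, 8)]
Unfold 2 (reflect across v@8): 8 holes -> [(4, 7), (4, 8), (6, 2), (6, 13), (9, 2), (9, 13), (11, 7), (11, 8)]
Unfold 3 (reflect across v@16): 16 holes -> [(4, 7), (4, 8), (4, 23), (4, 24), (6, 2), (6, 13), (6, 18), (6, 29), (9, 2), (9, 13), (9, 18), (9, 29), (11, 7), (11, 8), (11, 23), (11, 24)]
Unfold 4 (reflect across h@16): 32 holes -> [(4, 7), (4, 8), (4, 23), (4, 24), (6, 2), (6, 13), (6, 18), (6, 29), (9, 2), (9, 13), (9, 18), (9, 29), (11, 7), (11, 8), (11, 23), (11, 24), (20, 7), (20, 8), (20, 23), (20, 24), (22, 2), (22, 13), (22, 18), (22, 29), (25, 2), (25, 13), (25, 18), (25, 29), (27, 7), (27, 8), (27, 23), (27, 24)]
Holes: [(4, 7), (4, 8), (4, 23), (4, 24), (6, 2), (6, 13), (6, 18), (6, 29), (9, 2), (9, 13), (9, 18), (9, 29), (11, 7), (11, 8), (11, 23), (11, 24), (20, 7), (20, 8), (20, 23), (20, 24), (22, 2), (22, 13), (22, 18), (22, 29), (25, 2), (25, 13), (25, 18), (25, 29), (27, 7), (27, 8), (27, 23), (27, 24)]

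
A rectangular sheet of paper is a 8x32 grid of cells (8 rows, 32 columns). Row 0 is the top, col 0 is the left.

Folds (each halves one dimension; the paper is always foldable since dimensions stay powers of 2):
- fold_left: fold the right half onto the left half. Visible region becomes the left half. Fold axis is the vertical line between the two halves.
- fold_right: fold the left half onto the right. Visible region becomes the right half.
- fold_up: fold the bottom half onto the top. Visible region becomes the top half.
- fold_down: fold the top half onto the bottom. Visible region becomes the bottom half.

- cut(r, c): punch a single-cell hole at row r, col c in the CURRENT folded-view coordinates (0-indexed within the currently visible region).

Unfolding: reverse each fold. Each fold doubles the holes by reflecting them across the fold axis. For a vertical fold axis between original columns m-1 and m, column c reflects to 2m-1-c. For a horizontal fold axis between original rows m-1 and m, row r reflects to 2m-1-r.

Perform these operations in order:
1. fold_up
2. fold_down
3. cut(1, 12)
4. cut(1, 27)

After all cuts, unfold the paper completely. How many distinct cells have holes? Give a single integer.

Answer: 8

Derivation:
Op 1 fold_up: fold axis h@4; visible region now rows[0,4) x cols[0,32) = 4x32
Op 2 fold_down: fold axis h@2; visible region now rows[2,4) x cols[0,32) = 2x32
Op 3 cut(1, 12): punch at orig (3,12); cuts so far [(3, 12)]; region rows[2,4) x cols[0,32) = 2x32
Op 4 cut(1, 27): punch at orig (3,27); cuts so far [(3, 12), (3, 27)]; region rows[2,4) x cols[0,32) = 2x32
Unfold 1 (reflect across h@2): 4 holes -> [(0, 12), (0, 27), (3, 12), (3, 27)]
Unfold 2 (reflect across h@4): 8 holes -> [(0, 12), (0, 27), (3, 12), (3, 27), (4, 12), (4, 27), (7, 12), (7, 27)]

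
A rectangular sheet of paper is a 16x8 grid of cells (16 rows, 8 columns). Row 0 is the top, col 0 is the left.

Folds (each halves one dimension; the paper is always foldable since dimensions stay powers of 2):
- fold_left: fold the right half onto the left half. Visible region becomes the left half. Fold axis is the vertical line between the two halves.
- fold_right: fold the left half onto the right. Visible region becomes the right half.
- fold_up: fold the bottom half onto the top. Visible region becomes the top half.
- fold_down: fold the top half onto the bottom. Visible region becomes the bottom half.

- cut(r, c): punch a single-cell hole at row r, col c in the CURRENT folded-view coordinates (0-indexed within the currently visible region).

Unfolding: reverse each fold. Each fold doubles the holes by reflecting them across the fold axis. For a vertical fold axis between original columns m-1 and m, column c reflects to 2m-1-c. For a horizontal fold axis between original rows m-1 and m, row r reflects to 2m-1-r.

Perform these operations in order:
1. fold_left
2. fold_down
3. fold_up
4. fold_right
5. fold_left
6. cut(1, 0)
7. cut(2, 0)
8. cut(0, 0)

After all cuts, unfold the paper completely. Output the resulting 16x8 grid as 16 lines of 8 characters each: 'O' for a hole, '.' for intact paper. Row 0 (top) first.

Answer: OOOOOOOO
OOOOOOOO
OOOOOOOO
........
........
OOOOOOOO
OOOOOOOO
OOOOOOOO
OOOOOOOO
OOOOOOOO
OOOOOOOO
........
........
OOOOOOOO
OOOOOOOO
OOOOOOOO

Derivation:
Op 1 fold_left: fold axis v@4; visible region now rows[0,16) x cols[0,4) = 16x4
Op 2 fold_down: fold axis h@8; visible region now rows[8,16) x cols[0,4) = 8x4
Op 3 fold_up: fold axis h@12; visible region now rows[8,12) x cols[0,4) = 4x4
Op 4 fold_right: fold axis v@2; visible region now rows[8,12) x cols[2,4) = 4x2
Op 5 fold_left: fold axis v@3; visible region now rows[8,12) x cols[2,3) = 4x1
Op 6 cut(1, 0): punch at orig (9,2); cuts so far [(9, 2)]; region rows[8,12) x cols[2,3) = 4x1
Op 7 cut(2, 0): punch at orig (10,2); cuts so far [(9, 2), (10, 2)]; region rows[8,12) x cols[2,3) = 4x1
Op 8 cut(0, 0): punch at orig (8,2); cuts so far [(8, 2), (9, 2), (10, 2)]; region rows[8,12) x cols[2,3) = 4x1
Unfold 1 (reflect across v@3): 6 holes -> [(8, 2), (8, 3), (9, 2), (9, 3), (10, 2), (10, 3)]
Unfold 2 (reflect across v@2): 12 holes -> [(8, 0), (8, 1), (8, 2), (8, 3), (9, 0), (9, 1), (9, 2), (9, 3), (10, 0), (10, 1), (10, 2), (10, 3)]
Unfold 3 (reflect across h@12): 24 holes -> [(8, 0), (8, 1), (8, 2), (8, 3), (9, 0), (9, 1), (9, 2), (9, 3), (10, 0), (10, 1), (10, 2), (10, 3), (13, 0), (13, 1), (13, 2), (13, 3), (14, 0), (14, 1), (14, 2), (14, 3), (15, 0), (15, 1), (15, 2), (15, 3)]
Unfold 4 (reflect across h@8): 48 holes -> [(0, 0), (0, 1), (0, 2), (0, 3), (1, 0), (1, 1), (1, 2), (1, 3), (2, 0), (2, 1), (2, 2), (2, 3), (5, 0), (5, 1), (5, 2), (5, 3), (6, 0), (6, 1), (6, 2), (6, 3), (7, 0), (7, 1), (7, 2), (7, 3), (8, 0), (8, 1), (8, 2), (8, 3), (9, 0), (9, 1), (9, 2), (9, 3), (10, 0), (10, 1), (10, 2), (10, 3), (13, 0), (13, 1), (13, 2), (13, 3), (14, 0), (14, 1), (14, 2), (14, 3), (15, 0), (15, 1), (15, 2), (15, 3)]
Unfold 5 (reflect across v@4): 96 holes -> [(0, 0), (0, 1), (0, 2), (0, 3), (0, 4), (0, 5), (0, 6), (0, 7), (1, 0), (1, 1), (1, 2), (1, 3), (1, 4), (1, 5), (1, 6), (1, 7), (2, 0), (2, 1), (2, 2), (2, 3), (2, 4), (2, 5), (2, 6), (2, 7), (5, 0), (5, 1), (5, 2), (5, 3), (5, 4), (5, 5), (5, 6), (5, 7), (6, 0), (6, 1), (6, 2), (6, 3), (6, 4), (6, 5), (6, 6), (6, 7), (7, 0), (7, 1), (7, 2), (7, 3), (7, 4), (7, 5), (7, 6), (7, 7), (8, 0), (8, 1), (8, 2), (8, 3), (8, 4), (8, 5), (8, 6), (8, 7), (9, 0), (9, 1), (9, 2), (9, 3), (9, 4), (9, 5), (9, 6), (9, 7), (10, 0), (10, 1), (10, 2), (10, 3), (10, 4), (10, 5), (10, 6), (10, 7), (13, 0), (13, 1), (13, 2), (13, 3), (13, 4), (13, 5), (13, 6), (13, 7), (14, 0), (14, 1), (14, 2), (14, 3), (14, 4), (14, 5), (14, 6), (14, 7), (15, 0), (15, 1), (15, 2), (15, 3), (15, 4), (15, 5), (15, 6), (15, 7)]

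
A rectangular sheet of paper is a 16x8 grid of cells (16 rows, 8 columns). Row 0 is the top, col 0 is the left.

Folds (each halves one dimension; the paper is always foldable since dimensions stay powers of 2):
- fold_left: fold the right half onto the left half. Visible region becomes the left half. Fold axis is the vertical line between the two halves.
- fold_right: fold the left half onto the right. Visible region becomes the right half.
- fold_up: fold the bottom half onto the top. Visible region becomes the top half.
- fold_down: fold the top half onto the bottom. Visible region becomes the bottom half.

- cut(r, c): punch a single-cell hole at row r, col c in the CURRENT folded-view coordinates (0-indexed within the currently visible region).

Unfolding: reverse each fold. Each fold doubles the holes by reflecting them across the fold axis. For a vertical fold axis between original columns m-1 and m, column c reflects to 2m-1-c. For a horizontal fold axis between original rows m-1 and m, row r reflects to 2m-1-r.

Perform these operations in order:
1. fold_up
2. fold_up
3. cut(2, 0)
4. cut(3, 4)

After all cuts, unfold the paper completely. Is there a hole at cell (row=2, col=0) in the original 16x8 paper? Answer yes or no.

Op 1 fold_up: fold axis h@8; visible region now rows[0,8) x cols[0,8) = 8x8
Op 2 fold_up: fold axis h@4; visible region now rows[0,4) x cols[0,8) = 4x8
Op 3 cut(2, 0): punch at orig (2,0); cuts so far [(2, 0)]; region rows[0,4) x cols[0,8) = 4x8
Op 4 cut(3, 4): punch at orig (3,4); cuts so far [(2, 0), (3, 4)]; region rows[0,4) x cols[0,8) = 4x8
Unfold 1 (reflect across h@4): 4 holes -> [(2, 0), (3, 4), (4, 4), (5, 0)]
Unfold 2 (reflect across h@8): 8 holes -> [(2, 0), (3, 4), (4, 4), (5, 0), (10, 0), (11, 4), (12, 4), (13, 0)]
Holes: [(2, 0), (3, 4), (4, 4), (5, 0), (10, 0), (11, 4), (12, 4), (13, 0)]

Answer: yes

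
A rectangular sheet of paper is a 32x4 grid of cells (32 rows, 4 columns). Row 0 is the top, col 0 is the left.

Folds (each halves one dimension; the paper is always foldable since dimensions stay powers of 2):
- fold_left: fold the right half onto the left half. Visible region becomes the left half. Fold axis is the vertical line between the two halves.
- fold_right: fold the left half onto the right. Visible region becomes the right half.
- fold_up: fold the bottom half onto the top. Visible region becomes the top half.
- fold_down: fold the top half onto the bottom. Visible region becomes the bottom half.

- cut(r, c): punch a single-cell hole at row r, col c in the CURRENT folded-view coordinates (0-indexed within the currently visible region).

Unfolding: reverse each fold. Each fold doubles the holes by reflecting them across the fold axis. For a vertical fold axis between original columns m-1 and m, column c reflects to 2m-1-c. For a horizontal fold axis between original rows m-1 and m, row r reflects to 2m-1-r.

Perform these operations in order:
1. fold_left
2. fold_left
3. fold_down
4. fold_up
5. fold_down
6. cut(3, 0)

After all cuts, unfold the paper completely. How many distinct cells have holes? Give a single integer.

Op 1 fold_left: fold axis v@2; visible region now rows[0,32) x cols[0,2) = 32x2
Op 2 fold_left: fold axis v@1; visible region now rows[0,32) x cols[0,1) = 32x1
Op 3 fold_down: fold axis h@16; visible region now rows[16,32) x cols[0,1) = 16x1
Op 4 fold_up: fold axis h@24; visible region now rows[16,24) x cols[0,1) = 8x1
Op 5 fold_down: fold axis h@20; visible region now rows[20,24) x cols[0,1) = 4x1
Op 6 cut(3, 0): punch at orig (23,0); cuts so far [(23, 0)]; region rows[20,24) x cols[0,1) = 4x1
Unfold 1 (reflect across h@20): 2 holes -> [(16, 0), (23, 0)]
Unfold 2 (reflect across h@24): 4 holes -> [(16, 0), (23, 0), (24, 0), (31, 0)]
Unfold 3 (reflect across h@16): 8 holes -> [(0, 0), (7, 0), (8, 0), (15, 0), (16, 0), (23, 0), (24, 0), (31, 0)]
Unfold 4 (reflect across v@1): 16 holes -> [(0, 0), (0, 1), (7, 0), (7, 1), (8, 0), (8, 1), (15, 0), (15, 1), (16, 0), (16, 1), (23, 0), (23, 1), (24, 0), (24, 1), (31, 0), (31, 1)]
Unfold 5 (reflect across v@2): 32 holes -> [(0, 0), (0, 1), (0, 2), (0, 3), (7, 0), (7, 1), (7, 2), (7, 3), (8, 0), (8, 1), (8, 2), (8, 3), (15, 0), (15, 1), (15, 2), (15, 3), (16, 0), (16, 1), (16, 2), (16, 3), (23, 0), (23, 1), (23, 2), (23, 3), (24, 0), (24, 1), (24, 2), (24, 3), (31, 0), (31, 1), (31, 2), (31, 3)]

Answer: 32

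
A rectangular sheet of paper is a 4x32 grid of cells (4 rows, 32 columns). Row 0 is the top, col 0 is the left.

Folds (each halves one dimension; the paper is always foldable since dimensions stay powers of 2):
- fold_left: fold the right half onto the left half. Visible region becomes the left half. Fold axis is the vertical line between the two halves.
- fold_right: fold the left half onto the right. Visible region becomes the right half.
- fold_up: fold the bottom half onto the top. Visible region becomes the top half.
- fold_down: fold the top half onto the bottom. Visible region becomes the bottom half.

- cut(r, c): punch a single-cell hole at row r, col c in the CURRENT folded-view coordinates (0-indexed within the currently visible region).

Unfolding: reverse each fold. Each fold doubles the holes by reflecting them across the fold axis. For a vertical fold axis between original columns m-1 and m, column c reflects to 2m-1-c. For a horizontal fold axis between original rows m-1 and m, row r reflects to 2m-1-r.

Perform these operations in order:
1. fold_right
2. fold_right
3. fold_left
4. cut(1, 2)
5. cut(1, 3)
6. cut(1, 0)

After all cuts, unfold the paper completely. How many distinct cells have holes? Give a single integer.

Answer: 24

Derivation:
Op 1 fold_right: fold axis v@16; visible region now rows[0,4) x cols[16,32) = 4x16
Op 2 fold_right: fold axis v@24; visible region now rows[0,4) x cols[24,32) = 4x8
Op 3 fold_left: fold axis v@28; visible region now rows[0,4) x cols[24,28) = 4x4
Op 4 cut(1, 2): punch at orig (1,26); cuts so far [(1, 26)]; region rows[0,4) x cols[24,28) = 4x4
Op 5 cut(1, 3): punch at orig (1,27); cuts so far [(1, 26), (1, 27)]; region rows[0,4) x cols[24,28) = 4x4
Op 6 cut(1, 0): punch at orig (1,24); cuts so far [(1, 24), (1, 26), (1, 27)]; region rows[0,4) x cols[24,28) = 4x4
Unfold 1 (reflect across v@28): 6 holes -> [(1, 24), (1, 26), (1, 27), (1, 28), (1, 29), (1, 31)]
Unfold 2 (reflect across v@24): 12 holes -> [(1, 16), (1, 18), (1, 19), (1, 20), (1, 21), (1, 23), (1, 24), (1, 26), (1, 27), (1, 28), (1, 29), (1, 31)]
Unfold 3 (reflect across v@16): 24 holes -> [(1, 0), (1, 2), (1, 3), (1, 4), (1, 5), (1, 7), (1, 8), (1, 10), (1, 11), (1, 12), (1, 13), (1, 15), (1, 16), (1, 18), (1, 19), (1, 20), (1, 21), (1, 23), (1, 24), (1, 26), (1, 27), (1, 28), (1, 29), (1, 31)]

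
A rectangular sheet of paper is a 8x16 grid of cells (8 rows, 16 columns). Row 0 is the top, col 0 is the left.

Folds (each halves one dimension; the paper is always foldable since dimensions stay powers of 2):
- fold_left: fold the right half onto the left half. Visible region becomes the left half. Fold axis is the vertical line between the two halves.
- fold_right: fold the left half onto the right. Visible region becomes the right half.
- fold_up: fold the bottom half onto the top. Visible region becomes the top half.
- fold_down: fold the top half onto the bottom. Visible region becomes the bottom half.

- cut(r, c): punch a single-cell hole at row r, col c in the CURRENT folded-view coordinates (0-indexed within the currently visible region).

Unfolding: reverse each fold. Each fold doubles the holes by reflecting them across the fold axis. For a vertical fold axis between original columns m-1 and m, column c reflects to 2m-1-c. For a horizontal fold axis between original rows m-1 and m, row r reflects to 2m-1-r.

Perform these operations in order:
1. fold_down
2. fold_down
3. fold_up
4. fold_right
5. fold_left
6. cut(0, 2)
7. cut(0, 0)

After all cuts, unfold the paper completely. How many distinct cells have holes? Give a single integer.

Op 1 fold_down: fold axis h@4; visible region now rows[4,8) x cols[0,16) = 4x16
Op 2 fold_down: fold axis h@6; visible region now rows[6,8) x cols[0,16) = 2x16
Op 3 fold_up: fold axis h@7; visible region now rows[6,7) x cols[0,16) = 1x16
Op 4 fold_right: fold axis v@8; visible region now rows[6,7) x cols[8,16) = 1x8
Op 5 fold_left: fold axis v@12; visible region now rows[6,7) x cols[8,12) = 1x4
Op 6 cut(0, 2): punch at orig (6,10); cuts so far [(6, 10)]; region rows[6,7) x cols[8,12) = 1x4
Op 7 cut(0, 0): punch at orig (6,8); cuts so far [(6, 8), (6, 10)]; region rows[6,7) x cols[8,12) = 1x4
Unfold 1 (reflect across v@12): 4 holes -> [(6, 8), (6, 10), (6, 13), (6, 15)]
Unfold 2 (reflect across v@8): 8 holes -> [(6, 0), (6, 2), (6, 5), (6, 7), (6, 8), (6, 10), (6, 13), (6, 15)]
Unfold 3 (reflect across h@7): 16 holes -> [(6, 0), (6, 2), (6, 5), (6, 7), (6, 8), (6, 10), (6, 13), (6, 15), (7, 0), (7, 2), (7, 5), (7, 7), (7, 8), (7, 10), (7, 13), (7, 15)]
Unfold 4 (reflect across h@6): 32 holes -> [(4, 0), (4, 2), (4, 5), (4, 7), (4, 8), (4, 10), (4, 13), (4, 15), (5, 0), (5, 2), (5, 5), (5, 7), (5, 8), (5, 10), (5, 13), (5, 15), (6, 0), (6, 2), (6, 5), (6, 7), (6, 8), (6, 10), (6, 13), (6, 15), (7, 0), (7, 2), (7, 5), (7, 7), (7, 8), (7, 10), (7, 13), (7, 15)]
Unfold 5 (reflect across h@4): 64 holes -> [(0, 0), (0, 2), (0, 5), (0, 7), (0, 8), (0, 10), (0, 13), (0, 15), (1, 0), (1, 2), (1, 5), (1, 7), (1, 8), (1, 10), (1, 13), (1, 15), (2, 0), (2, 2), (2, 5), (2, 7), (2, 8), (2, 10), (2, 13), (2, 15), (3, 0), (3, 2), (3, 5), (3, 7), (3, 8), (3, 10), (3, 13), (3, 15), (4, 0), (4, 2), (4, 5), (4, 7), (4, 8), (4, 10), (4, 13), (4, 15), (5, 0), (5, 2), (5, 5), (5, 7), (5, 8), (5, 10), (5, 13), (5, 15), (6, 0), (6, 2), (6, 5), (6, 7), (6, 8), (6, 10), (6, 13), (6, 15), (7, 0), (7, 2), (7, 5), (7, 7), (7, 8), (7, 10), (7, 13), (7, 15)]

Answer: 64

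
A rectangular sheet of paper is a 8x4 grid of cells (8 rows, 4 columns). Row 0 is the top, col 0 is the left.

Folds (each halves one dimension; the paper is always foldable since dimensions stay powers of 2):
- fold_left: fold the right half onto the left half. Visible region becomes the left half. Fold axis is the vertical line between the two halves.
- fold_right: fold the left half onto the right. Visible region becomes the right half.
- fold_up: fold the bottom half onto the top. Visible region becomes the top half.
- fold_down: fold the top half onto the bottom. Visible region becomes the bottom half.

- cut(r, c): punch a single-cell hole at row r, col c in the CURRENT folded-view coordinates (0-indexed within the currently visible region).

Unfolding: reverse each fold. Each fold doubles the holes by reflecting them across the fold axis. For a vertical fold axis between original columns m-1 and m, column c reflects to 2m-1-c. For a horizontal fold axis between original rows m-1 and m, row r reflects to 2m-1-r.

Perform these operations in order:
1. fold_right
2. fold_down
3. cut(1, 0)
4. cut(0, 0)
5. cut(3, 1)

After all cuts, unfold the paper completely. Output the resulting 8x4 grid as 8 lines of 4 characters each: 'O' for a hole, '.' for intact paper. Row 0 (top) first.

Op 1 fold_right: fold axis v@2; visible region now rows[0,8) x cols[2,4) = 8x2
Op 2 fold_down: fold axis h@4; visible region now rows[4,8) x cols[2,4) = 4x2
Op 3 cut(1, 0): punch at orig (5,2); cuts so far [(5, 2)]; region rows[4,8) x cols[2,4) = 4x2
Op 4 cut(0, 0): punch at orig (4,2); cuts so far [(4, 2), (5, 2)]; region rows[4,8) x cols[2,4) = 4x2
Op 5 cut(3, 1): punch at orig (7,3); cuts so far [(4, 2), (5, 2), (7, 3)]; region rows[4,8) x cols[2,4) = 4x2
Unfold 1 (reflect across h@4): 6 holes -> [(0, 3), (2, 2), (3, 2), (4, 2), (5, 2), (7, 3)]
Unfold 2 (reflect across v@2): 12 holes -> [(0, 0), (0, 3), (2, 1), (2, 2), (3, 1), (3, 2), (4, 1), (4, 2), (5, 1), (5, 2), (7, 0), (7, 3)]

Answer: O..O
....
.OO.
.OO.
.OO.
.OO.
....
O..O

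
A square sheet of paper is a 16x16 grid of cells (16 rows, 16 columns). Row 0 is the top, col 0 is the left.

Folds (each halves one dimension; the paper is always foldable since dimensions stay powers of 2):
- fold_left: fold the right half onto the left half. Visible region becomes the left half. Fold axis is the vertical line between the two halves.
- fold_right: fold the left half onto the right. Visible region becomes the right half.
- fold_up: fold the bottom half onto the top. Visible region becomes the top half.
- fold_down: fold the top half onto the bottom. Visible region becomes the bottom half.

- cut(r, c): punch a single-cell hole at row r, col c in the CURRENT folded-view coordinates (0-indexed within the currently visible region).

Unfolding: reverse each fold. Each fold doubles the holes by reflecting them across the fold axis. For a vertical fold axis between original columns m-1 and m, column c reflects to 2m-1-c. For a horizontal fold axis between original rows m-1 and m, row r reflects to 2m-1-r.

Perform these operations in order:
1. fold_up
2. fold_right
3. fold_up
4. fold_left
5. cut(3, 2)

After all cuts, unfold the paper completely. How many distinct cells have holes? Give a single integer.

Op 1 fold_up: fold axis h@8; visible region now rows[0,8) x cols[0,16) = 8x16
Op 2 fold_right: fold axis v@8; visible region now rows[0,8) x cols[8,16) = 8x8
Op 3 fold_up: fold axis h@4; visible region now rows[0,4) x cols[8,16) = 4x8
Op 4 fold_left: fold axis v@12; visible region now rows[0,4) x cols[8,12) = 4x4
Op 5 cut(3, 2): punch at orig (3,10); cuts so far [(3, 10)]; region rows[0,4) x cols[8,12) = 4x4
Unfold 1 (reflect across v@12): 2 holes -> [(3, 10), (3, 13)]
Unfold 2 (reflect across h@4): 4 holes -> [(3, 10), (3, 13), (4, 10), (4, 13)]
Unfold 3 (reflect across v@8): 8 holes -> [(3, 2), (3, 5), (3, 10), (3, 13), (4, 2), (4, 5), (4, 10), (4, 13)]
Unfold 4 (reflect across h@8): 16 holes -> [(3, 2), (3, 5), (3, 10), (3, 13), (4, 2), (4, 5), (4, 10), (4, 13), (11, 2), (11, 5), (11, 10), (11, 13), (12, 2), (12, 5), (12, 10), (12, 13)]

Answer: 16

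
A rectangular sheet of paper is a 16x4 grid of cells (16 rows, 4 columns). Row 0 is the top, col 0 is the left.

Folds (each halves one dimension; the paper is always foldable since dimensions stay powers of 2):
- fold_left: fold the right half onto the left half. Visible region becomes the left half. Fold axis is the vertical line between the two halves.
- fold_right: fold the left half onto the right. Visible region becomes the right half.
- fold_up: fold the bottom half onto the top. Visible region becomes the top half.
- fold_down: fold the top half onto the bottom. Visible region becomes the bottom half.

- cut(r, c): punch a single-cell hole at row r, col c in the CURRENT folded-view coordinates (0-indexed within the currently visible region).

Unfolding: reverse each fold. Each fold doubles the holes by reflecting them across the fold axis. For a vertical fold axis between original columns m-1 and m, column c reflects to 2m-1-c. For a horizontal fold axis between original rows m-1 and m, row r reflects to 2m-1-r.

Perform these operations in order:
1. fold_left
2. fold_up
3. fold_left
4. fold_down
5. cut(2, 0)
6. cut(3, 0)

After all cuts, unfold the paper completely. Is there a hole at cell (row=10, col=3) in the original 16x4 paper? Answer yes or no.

Op 1 fold_left: fold axis v@2; visible region now rows[0,16) x cols[0,2) = 16x2
Op 2 fold_up: fold axis h@8; visible region now rows[0,8) x cols[0,2) = 8x2
Op 3 fold_left: fold axis v@1; visible region now rows[0,8) x cols[0,1) = 8x1
Op 4 fold_down: fold axis h@4; visible region now rows[4,8) x cols[0,1) = 4x1
Op 5 cut(2, 0): punch at orig (6,0); cuts so far [(6, 0)]; region rows[4,8) x cols[0,1) = 4x1
Op 6 cut(3, 0): punch at orig (7,0); cuts so far [(6, 0), (7, 0)]; region rows[4,8) x cols[0,1) = 4x1
Unfold 1 (reflect across h@4): 4 holes -> [(0, 0), (1, 0), (6, 0), (7, 0)]
Unfold 2 (reflect across v@1): 8 holes -> [(0, 0), (0, 1), (1, 0), (1, 1), (6, 0), (6, 1), (7, 0), (7, 1)]
Unfold 3 (reflect across h@8): 16 holes -> [(0, 0), (0, 1), (1, 0), (1, 1), (6, 0), (6, 1), (7, 0), (7, 1), (8, 0), (8, 1), (9, 0), (9, 1), (14, 0), (14, 1), (15, 0), (15, 1)]
Unfold 4 (reflect across v@2): 32 holes -> [(0, 0), (0, 1), (0, 2), (0, 3), (1, 0), (1, 1), (1, 2), (1, 3), (6, 0), (6, 1), (6, 2), (6, 3), (7, 0), (7, 1), (7, 2), (7, 3), (8, 0), (8, 1), (8, 2), (8, 3), (9, 0), (9, 1), (9, 2), (9, 3), (14, 0), (14, 1), (14, 2), (14, 3), (15, 0), (15, 1), (15, 2), (15, 3)]
Holes: [(0, 0), (0, 1), (0, 2), (0, 3), (1, 0), (1, 1), (1, 2), (1, 3), (6, 0), (6, 1), (6, 2), (6, 3), (7, 0), (7, 1), (7, 2), (7, 3), (8, 0), (8, 1), (8, 2), (8, 3), (9, 0), (9, 1), (9, 2), (9, 3), (14, 0), (14, 1), (14, 2), (14, 3), (15, 0), (15, 1), (15, 2), (15, 3)]

Answer: no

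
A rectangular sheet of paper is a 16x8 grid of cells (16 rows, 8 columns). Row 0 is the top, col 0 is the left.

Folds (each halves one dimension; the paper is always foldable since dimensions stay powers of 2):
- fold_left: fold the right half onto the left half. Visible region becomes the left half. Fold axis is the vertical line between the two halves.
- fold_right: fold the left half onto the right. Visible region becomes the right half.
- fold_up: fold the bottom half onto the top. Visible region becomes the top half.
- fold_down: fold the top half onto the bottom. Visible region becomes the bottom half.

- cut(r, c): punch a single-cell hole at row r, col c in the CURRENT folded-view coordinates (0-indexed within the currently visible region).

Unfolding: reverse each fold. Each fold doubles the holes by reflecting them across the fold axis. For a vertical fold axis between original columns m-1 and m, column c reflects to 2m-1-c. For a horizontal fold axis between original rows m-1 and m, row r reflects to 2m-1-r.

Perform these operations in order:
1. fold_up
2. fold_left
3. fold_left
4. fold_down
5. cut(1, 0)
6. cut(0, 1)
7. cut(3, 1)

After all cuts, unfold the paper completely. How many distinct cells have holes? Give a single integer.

Op 1 fold_up: fold axis h@8; visible region now rows[0,8) x cols[0,8) = 8x8
Op 2 fold_left: fold axis v@4; visible region now rows[0,8) x cols[0,4) = 8x4
Op 3 fold_left: fold axis v@2; visible region now rows[0,8) x cols[0,2) = 8x2
Op 4 fold_down: fold axis h@4; visible region now rows[4,8) x cols[0,2) = 4x2
Op 5 cut(1, 0): punch at orig (5,0); cuts so far [(5, 0)]; region rows[4,8) x cols[0,2) = 4x2
Op 6 cut(0, 1): punch at orig (4,1); cuts so far [(4, 1), (5, 0)]; region rows[4,8) x cols[0,2) = 4x2
Op 7 cut(3, 1): punch at orig (7,1); cuts so far [(4, 1), (5, 0), (7, 1)]; region rows[4,8) x cols[0,2) = 4x2
Unfold 1 (reflect across h@4): 6 holes -> [(0, 1), (2, 0), (3, 1), (4, 1), (5, 0), (7, 1)]
Unfold 2 (reflect across v@2): 12 holes -> [(0, 1), (0, 2), (2, 0), (2, 3), (3, 1), (3, 2), (4, 1), (4, 2), (5, 0), (5, 3), (7, 1), (7, 2)]
Unfold 3 (reflect across v@4): 24 holes -> [(0, 1), (0, 2), (0, 5), (0, 6), (2, 0), (2, 3), (2, 4), (2, 7), (3, 1), (3, 2), (3, 5), (3, 6), (4, 1), (4, 2), (4, 5), (4, 6), (5, 0), (5, 3), (5, 4), (5, 7), (7, 1), (7, 2), (7, 5), (7, 6)]
Unfold 4 (reflect across h@8): 48 holes -> [(0, 1), (0, 2), (0, 5), (0, 6), (2, 0), (2, 3), (2, 4), (2, 7), (3, 1), (3, 2), (3, 5), (3, 6), (4, 1), (4, 2), (4, 5), (4, 6), (5, 0), (5, 3), (5, 4), (5, 7), (7, 1), (7, 2), (7, 5), (7, 6), (8, 1), (8, 2), (8, 5), (8, 6), (10, 0), (10, 3), (10, 4), (10, 7), (11, 1), (11, 2), (11, 5), (11, 6), (12, 1), (12, 2), (12, 5), (12, 6), (13, 0), (13, 3), (13, 4), (13, 7), (15, 1), (15, 2), (15, 5), (15, 6)]

Answer: 48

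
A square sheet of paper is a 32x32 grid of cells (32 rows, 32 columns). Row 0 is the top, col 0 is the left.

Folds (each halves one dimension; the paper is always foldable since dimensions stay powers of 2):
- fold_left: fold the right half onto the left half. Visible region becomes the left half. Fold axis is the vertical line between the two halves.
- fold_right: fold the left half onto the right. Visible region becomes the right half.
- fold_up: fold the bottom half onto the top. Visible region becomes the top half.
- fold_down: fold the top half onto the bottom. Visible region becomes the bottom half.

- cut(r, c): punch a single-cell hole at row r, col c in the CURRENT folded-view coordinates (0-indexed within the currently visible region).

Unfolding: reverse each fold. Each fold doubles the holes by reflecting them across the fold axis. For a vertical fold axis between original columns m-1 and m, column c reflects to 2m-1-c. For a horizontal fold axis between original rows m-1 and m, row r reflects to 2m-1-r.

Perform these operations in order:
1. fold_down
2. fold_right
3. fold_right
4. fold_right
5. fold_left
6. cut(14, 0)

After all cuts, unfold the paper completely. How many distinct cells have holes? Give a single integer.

Op 1 fold_down: fold axis h@16; visible region now rows[16,32) x cols[0,32) = 16x32
Op 2 fold_right: fold axis v@16; visible region now rows[16,32) x cols[16,32) = 16x16
Op 3 fold_right: fold axis v@24; visible region now rows[16,32) x cols[24,32) = 16x8
Op 4 fold_right: fold axis v@28; visible region now rows[16,32) x cols[28,32) = 16x4
Op 5 fold_left: fold axis v@30; visible region now rows[16,32) x cols[28,30) = 16x2
Op 6 cut(14, 0): punch at orig (30,28); cuts so far [(30, 28)]; region rows[16,32) x cols[28,30) = 16x2
Unfold 1 (reflect across v@30): 2 holes -> [(30, 28), (30, 31)]
Unfold 2 (reflect across v@28): 4 holes -> [(30, 24), (30, 27), (30, 28), (30, 31)]
Unfold 3 (reflect across v@24): 8 holes -> [(30, 16), (30, 19), (30, 20), (30, 23), (30, 24), (30, 27), (30, 28), (30, 31)]
Unfold 4 (reflect across v@16): 16 holes -> [(30, 0), (30, 3), (30, 4), (30, 7), (30, 8), (30, 11), (30, 12), (30, 15), (30, 16), (30, 19), (30, 20), (30, 23), (30, 24), (30, 27), (30, 28), (30, 31)]
Unfold 5 (reflect across h@16): 32 holes -> [(1, 0), (1, 3), (1, 4), (1, 7), (1, 8), (1, 11), (1, 12), (1, 15), (1, 16), (1, 19), (1, 20), (1, 23), (1, 24), (1, 27), (1, 28), (1, 31), (30, 0), (30, 3), (30, 4), (30, 7), (30, 8), (30, 11), (30, 12), (30, 15), (30, 16), (30, 19), (30, 20), (30, 23), (30, 24), (30, 27), (30, 28), (30, 31)]

Answer: 32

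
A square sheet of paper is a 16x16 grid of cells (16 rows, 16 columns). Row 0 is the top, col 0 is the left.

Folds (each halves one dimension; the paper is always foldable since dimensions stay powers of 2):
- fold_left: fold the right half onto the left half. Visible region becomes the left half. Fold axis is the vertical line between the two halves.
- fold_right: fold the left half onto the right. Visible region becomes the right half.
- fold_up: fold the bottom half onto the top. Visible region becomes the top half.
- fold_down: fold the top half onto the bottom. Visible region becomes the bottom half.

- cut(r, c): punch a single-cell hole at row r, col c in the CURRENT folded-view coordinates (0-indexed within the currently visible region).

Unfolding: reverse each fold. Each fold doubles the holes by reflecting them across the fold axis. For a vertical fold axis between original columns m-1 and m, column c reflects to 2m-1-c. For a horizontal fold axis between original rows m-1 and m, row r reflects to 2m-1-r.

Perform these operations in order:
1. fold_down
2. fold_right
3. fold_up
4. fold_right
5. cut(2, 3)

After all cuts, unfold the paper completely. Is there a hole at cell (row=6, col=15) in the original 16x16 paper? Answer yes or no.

Answer: no

Derivation:
Op 1 fold_down: fold axis h@8; visible region now rows[8,16) x cols[0,16) = 8x16
Op 2 fold_right: fold axis v@8; visible region now rows[8,16) x cols[8,16) = 8x8
Op 3 fold_up: fold axis h@12; visible region now rows[8,12) x cols[8,16) = 4x8
Op 4 fold_right: fold axis v@12; visible region now rows[8,12) x cols[12,16) = 4x4
Op 5 cut(2, 3): punch at orig (10,15); cuts so far [(10, 15)]; region rows[8,12) x cols[12,16) = 4x4
Unfold 1 (reflect across v@12): 2 holes -> [(10, 8), (10, 15)]
Unfold 2 (reflect across h@12): 4 holes -> [(10, 8), (10, 15), (13, 8), (13, 15)]
Unfold 3 (reflect across v@8): 8 holes -> [(10, 0), (10, 7), (10, 8), (10, 15), (13, 0), (13, 7), (13, 8), (13, 15)]
Unfold 4 (reflect across h@8): 16 holes -> [(2, 0), (2, 7), (2, 8), (2, 15), (5, 0), (5, 7), (5, 8), (5, 15), (10, 0), (10, 7), (10, 8), (10, 15), (13, 0), (13, 7), (13, 8), (13, 15)]
Holes: [(2, 0), (2, 7), (2, 8), (2, 15), (5, 0), (5, 7), (5, 8), (5, 15), (10, 0), (10, 7), (10, 8), (10, 15), (13, 0), (13, 7), (13, 8), (13, 15)]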